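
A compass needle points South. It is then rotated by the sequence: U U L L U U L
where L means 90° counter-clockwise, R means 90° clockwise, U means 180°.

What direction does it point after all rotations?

Answer: Final heading: West

Derivation:
Start: South
  U (U-turn (180°)) -> North
  U (U-turn (180°)) -> South
  L (left (90° counter-clockwise)) -> East
  L (left (90° counter-clockwise)) -> North
  U (U-turn (180°)) -> South
  U (U-turn (180°)) -> North
  L (left (90° counter-clockwise)) -> West
Final: West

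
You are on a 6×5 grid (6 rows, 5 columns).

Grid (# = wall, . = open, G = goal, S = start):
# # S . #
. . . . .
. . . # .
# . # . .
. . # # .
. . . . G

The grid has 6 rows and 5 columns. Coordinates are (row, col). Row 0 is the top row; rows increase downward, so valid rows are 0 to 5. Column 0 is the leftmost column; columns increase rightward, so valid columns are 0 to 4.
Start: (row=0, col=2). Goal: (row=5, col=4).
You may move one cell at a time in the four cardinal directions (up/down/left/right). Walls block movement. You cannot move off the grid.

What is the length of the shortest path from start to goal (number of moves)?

Answer: Shortest path length: 7

Derivation:
BFS from (row=0, col=2) until reaching (row=5, col=4):
  Distance 0: (row=0, col=2)
  Distance 1: (row=0, col=3), (row=1, col=2)
  Distance 2: (row=1, col=1), (row=1, col=3), (row=2, col=2)
  Distance 3: (row=1, col=0), (row=1, col=4), (row=2, col=1)
  Distance 4: (row=2, col=0), (row=2, col=4), (row=3, col=1)
  Distance 5: (row=3, col=4), (row=4, col=1)
  Distance 6: (row=3, col=3), (row=4, col=0), (row=4, col=4), (row=5, col=1)
  Distance 7: (row=5, col=0), (row=5, col=2), (row=5, col=4)  <- goal reached here
One shortest path (7 moves): (row=0, col=2) -> (row=0, col=3) -> (row=1, col=3) -> (row=1, col=4) -> (row=2, col=4) -> (row=3, col=4) -> (row=4, col=4) -> (row=5, col=4)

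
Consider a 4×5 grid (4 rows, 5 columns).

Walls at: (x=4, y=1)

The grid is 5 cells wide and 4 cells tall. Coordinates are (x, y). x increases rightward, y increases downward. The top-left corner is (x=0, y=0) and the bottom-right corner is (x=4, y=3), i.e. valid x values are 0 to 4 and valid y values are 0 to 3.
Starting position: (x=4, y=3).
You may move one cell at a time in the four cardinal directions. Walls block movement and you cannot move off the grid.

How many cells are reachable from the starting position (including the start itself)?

BFS flood-fill from (x=4, y=3):
  Distance 0: (x=4, y=3)
  Distance 1: (x=4, y=2), (x=3, y=3)
  Distance 2: (x=3, y=2), (x=2, y=3)
  Distance 3: (x=3, y=1), (x=2, y=2), (x=1, y=3)
  Distance 4: (x=3, y=0), (x=2, y=1), (x=1, y=2), (x=0, y=3)
  Distance 5: (x=2, y=0), (x=4, y=0), (x=1, y=1), (x=0, y=2)
  Distance 6: (x=1, y=0), (x=0, y=1)
  Distance 7: (x=0, y=0)
Total reachable: 19 (grid has 19 open cells total)

Answer: Reachable cells: 19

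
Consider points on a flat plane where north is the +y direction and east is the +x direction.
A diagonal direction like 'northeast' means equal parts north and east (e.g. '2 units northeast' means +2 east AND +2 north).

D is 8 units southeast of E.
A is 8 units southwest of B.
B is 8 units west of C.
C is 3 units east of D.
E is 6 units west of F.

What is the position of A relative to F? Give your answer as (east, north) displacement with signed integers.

Place F at the origin (east=0, north=0).
  E is 6 units west of F: delta (east=-6, north=+0); E at (east=-6, north=0).
  D is 8 units southeast of E: delta (east=+8, north=-8); D at (east=2, north=-8).
  C is 3 units east of D: delta (east=+3, north=+0); C at (east=5, north=-8).
  B is 8 units west of C: delta (east=-8, north=+0); B at (east=-3, north=-8).
  A is 8 units southwest of B: delta (east=-8, north=-8); A at (east=-11, north=-16).
Therefore A relative to F: (east=-11, north=-16).

Answer: A is at (east=-11, north=-16) relative to F.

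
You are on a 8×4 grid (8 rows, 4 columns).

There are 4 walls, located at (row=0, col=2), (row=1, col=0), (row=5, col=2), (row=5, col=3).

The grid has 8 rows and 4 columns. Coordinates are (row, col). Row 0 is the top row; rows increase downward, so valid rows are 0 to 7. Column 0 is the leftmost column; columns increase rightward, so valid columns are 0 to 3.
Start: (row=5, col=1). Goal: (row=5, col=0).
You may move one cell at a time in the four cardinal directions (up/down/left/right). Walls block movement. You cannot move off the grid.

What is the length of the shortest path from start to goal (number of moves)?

BFS from (row=5, col=1) until reaching (row=5, col=0):
  Distance 0: (row=5, col=1)
  Distance 1: (row=4, col=1), (row=5, col=0), (row=6, col=1)  <- goal reached here
One shortest path (1 moves): (row=5, col=1) -> (row=5, col=0)

Answer: Shortest path length: 1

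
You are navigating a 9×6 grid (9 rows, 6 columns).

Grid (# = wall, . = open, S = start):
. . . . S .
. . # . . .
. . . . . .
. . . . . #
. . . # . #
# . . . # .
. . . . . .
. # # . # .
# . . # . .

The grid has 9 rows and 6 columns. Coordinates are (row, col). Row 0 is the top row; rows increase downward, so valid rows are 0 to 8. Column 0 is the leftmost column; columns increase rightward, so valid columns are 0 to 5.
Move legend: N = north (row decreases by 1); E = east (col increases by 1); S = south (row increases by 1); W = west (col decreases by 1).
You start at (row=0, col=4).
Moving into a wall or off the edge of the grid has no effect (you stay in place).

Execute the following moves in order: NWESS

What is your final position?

Answer: Final position: (row=2, col=4)

Derivation:
Start: (row=0, col=4)
  N (north): blocked, stay at (row=0, col=4)
  W (west): (row=0, col=4) -> (row=0, col=3)
  E (east): (row=0, col=3) -> (row=0, col=4)
  S (south): (row=0, col=4) -> (row=1, col=4)
  S (south): (row=1, col=4) -> (row=2, col=4)
Final: (row=2, col=4)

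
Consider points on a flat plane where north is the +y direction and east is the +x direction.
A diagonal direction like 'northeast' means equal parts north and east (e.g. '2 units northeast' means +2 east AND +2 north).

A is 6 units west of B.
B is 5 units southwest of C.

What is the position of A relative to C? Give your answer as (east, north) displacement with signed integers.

Place C at the origin (east=0, north=0).
  B is 5 units southwest of C: delta (east=-5, north=-5); B at (east=-5, north=-5).
  A is 6 units west of B: delta (east=-6, north=+0); A at (east=-11, north=-5).
Therefore A relative to C: (east=-11, north=-5).

Answer: A is at (east=-11, north=-5) relative to C.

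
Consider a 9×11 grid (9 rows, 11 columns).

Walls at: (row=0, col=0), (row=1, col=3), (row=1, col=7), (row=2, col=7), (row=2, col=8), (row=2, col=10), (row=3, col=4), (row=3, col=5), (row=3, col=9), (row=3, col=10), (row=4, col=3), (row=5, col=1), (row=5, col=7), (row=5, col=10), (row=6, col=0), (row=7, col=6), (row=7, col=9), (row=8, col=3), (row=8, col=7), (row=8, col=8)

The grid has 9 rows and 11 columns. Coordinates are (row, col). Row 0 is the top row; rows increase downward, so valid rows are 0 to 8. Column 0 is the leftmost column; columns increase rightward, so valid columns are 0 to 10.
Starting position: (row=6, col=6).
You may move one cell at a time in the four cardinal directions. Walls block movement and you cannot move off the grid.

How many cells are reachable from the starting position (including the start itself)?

Answer: Reachable cells: 79

Derivation:
BFS flood-fill from (row=6, col=6):
  Distance 0: (row=6, col=6)
  Distance 1: (row=5, col=6), (row=6, col=5), (row=6, col=7)
  Distance 2: (row=4, col=6), (row=5, col=5), (row=6, col=4), (row=6, col=8), (row=7, col=5), (row=7, col=7)
  Distance 3: (row=3, col=6), (row=4, col=5), (row=4, col=7), (row=5, col=4), (row=5, col=8), (row=6, col=3), (row=6, col=9), (row=7, col=4), (row=7, col=8), (row=8, col=5)
  Distance 4: (row=2, col=6), (row=3, col=7), (row=4, col=4), (row=4, col=8), (row=5, col=3), (row=5, col=9), (row=6, col=2), (row=6, col=10), (row=7, col=3), (row=8, col=4), (row=8, col=6)
  Distance 5: (row=1, col=6), (row=2, col=5), (row=3, col=8), (row=4, col=9), (row=5, col=2), (row=6, col=1), (row=7, col=2), (row=7, col=10)
  Distance 6: (row=0, col=6), (row=1, col=5), (row=2, col=4), (row=4, col=2), (row=4, col=10), (row=7, col=1), (row=8, col=2), (row=8, col=10)
  Distance 7: (row=0, col=5), (row=0, col=7), (row=1, col=4), (row=2, col=3), (row=3, col=2), (row=4, col=1), (row=7, col=0), (row=8, col=1), (row=8, col=9)
  Distance 8: (row=0, col=4), (row=0, col=8), (row=2, col=2), (row=3, col=1), (row=3, col=3), (row=4, col=0), (row=8, col=0)
  Distance 9: (row=0, col=3), (row=0, col=9), (row=1, col=2), (row=1, col=8), (row=2, col=1), (row=3, col=0), (row=5, col=0)
  Distance 10: (row=0, col=2), (row=0, col=10), (row=1, col=1), (row=1, col=9), (row=2, col=0)
  Distance 11: (row=0, col=1), (row=1, col=0), (row=1, col=10), (row=2, col=9)
Total reachable: 79 (grid has 79 open cells total)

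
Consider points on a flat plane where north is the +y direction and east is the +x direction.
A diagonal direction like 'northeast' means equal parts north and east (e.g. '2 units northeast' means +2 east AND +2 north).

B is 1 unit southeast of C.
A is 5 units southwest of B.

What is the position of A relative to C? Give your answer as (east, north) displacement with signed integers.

Place C at the origin (east=0, north=0).
  B is 1 unit southeast of C: delta (east=+1, north=-1); B at (east=1, north=-1).
  A is 5 units southwest of B: delta (east=-5, north=-5); A at (east=-4, north=-6).
Therefore A relative to C: (east=-4, north=-6).

Answer: A is at (east=-4, north=-6) relative to C.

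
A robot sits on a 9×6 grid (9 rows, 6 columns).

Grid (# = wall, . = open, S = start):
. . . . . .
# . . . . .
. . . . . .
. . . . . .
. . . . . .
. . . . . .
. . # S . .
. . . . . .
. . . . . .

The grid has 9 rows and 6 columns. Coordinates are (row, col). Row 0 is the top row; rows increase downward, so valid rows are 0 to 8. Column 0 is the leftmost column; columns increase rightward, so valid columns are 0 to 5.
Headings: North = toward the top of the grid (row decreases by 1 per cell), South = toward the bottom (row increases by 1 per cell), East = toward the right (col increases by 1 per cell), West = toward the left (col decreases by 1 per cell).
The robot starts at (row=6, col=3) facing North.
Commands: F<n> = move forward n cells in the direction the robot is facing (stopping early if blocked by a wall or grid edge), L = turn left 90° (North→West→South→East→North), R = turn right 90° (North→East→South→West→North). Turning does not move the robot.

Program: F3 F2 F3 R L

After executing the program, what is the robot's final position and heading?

Start: (row=6, col=3), facing North
  F3: move forward 3, now at (row=3, col=3)
  F2: move forward 2, now at (row=1, col=3)
  F3: move forward 1/3 (blocked), now at (row=0, col=3)
  R: turn right, now facing East
  L: turn left, now facing North
Final: (row=0, col=3), facing North

Answer: Final position: (row=0, col=3), facing North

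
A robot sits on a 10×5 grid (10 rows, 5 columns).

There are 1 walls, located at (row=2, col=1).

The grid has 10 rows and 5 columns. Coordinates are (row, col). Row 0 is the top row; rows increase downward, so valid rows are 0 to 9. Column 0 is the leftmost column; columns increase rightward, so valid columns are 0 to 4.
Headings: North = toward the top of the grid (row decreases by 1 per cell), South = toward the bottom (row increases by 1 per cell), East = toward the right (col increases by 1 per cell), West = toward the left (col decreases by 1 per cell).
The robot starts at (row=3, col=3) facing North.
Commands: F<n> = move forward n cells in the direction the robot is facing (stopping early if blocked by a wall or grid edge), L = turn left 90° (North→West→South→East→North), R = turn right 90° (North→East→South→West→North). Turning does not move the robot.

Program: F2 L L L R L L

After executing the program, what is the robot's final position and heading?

Start: (row=3, col=3), facing North
  F2: move forward 2, now at (row=1, col=3)
  L: turn left, now facing West
  L: turn left, now facing South
  L: turn left, now facing East
  R: turn right, now facing South
  L: turn left, now facing East
  L: turn left, now facing North
Final: (row=1, col=3), facing North

Answer: Final position: (row=1, col=3), facing North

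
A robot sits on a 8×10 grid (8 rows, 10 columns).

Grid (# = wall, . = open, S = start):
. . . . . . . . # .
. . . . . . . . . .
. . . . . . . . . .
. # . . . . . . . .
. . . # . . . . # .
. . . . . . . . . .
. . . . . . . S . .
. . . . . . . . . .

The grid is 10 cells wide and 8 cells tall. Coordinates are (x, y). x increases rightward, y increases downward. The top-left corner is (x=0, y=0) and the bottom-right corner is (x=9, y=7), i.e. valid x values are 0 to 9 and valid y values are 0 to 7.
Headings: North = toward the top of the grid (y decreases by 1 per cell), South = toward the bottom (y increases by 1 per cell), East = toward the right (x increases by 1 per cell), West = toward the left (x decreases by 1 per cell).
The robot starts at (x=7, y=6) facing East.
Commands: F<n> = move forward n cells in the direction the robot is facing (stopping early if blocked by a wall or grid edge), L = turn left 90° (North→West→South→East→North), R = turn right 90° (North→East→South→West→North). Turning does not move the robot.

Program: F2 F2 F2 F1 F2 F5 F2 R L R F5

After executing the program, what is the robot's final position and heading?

Start: (x=7, y=6), facing East
  F2: move forward 2, now at (x=9, y=6)
  F2: move forward 0/2 (blocked), now at (x=9, y=6)
  F2: move forward 0/2 (blocked), now at (x=9, y=6)
  F1: move forward 0/1 (blocked), now at (x=9, y=6)
  F2: move forward 0/2 (blocked), now at (x=9, y=6)
  F5: move forward 0/5 (blocked), now at (x=9, y=6)
  F2: move forward 0/2 (blocked), now at (x=9, y=6)
  R: turn right, now facing South
  L: turn left, now facing East
  R: turn right, now facing South
  F5: move forward 1/5 (blocked), now at (x=9, y=7)
Final: (x=9, y=7), facing South

Answer: Final position: (x=9, y=7), facing South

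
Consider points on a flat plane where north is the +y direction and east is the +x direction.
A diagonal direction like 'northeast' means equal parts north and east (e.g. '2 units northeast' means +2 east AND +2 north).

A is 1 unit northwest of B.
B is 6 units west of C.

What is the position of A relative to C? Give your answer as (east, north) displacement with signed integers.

Place C at the origin (east=0, north=0).
  B is 6 units west of C: delta (east=-6, north=+0); B at (east=-6, north=0).
  A is 1 unit northwest of B: delta (east=-1, north=+1); A at (east=-7, north=1).
Therefore A relative to C: (east=-7, north=1).

Answer: A is at (east=-7, north=1) relative to C.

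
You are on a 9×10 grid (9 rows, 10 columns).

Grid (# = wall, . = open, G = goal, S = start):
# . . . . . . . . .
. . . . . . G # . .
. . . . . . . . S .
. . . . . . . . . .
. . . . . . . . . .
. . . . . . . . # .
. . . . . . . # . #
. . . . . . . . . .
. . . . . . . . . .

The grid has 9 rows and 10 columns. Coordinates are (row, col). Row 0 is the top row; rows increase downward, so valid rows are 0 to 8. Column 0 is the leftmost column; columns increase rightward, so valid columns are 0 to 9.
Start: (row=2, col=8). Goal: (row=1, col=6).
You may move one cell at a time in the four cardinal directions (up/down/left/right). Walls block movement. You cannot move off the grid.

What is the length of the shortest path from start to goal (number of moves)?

Answer: Shortest path length: 3

Derivation:
BFS from (row=2, col=8) until reaching (row=1, col=6):
  Distance 0: (row=2, col=8)
  Distance 1: (row=1, col=8), (row=2, col=7), (row=2, col=9), (row=3, col=8)
  Distance 2: (row=0, col=8), (row=1, col=9), (row=2, col=6), (row=3, col=7), (row=3, col=9), (row=4, col=8)
  Distance 3: (row=0, col=7), (row=0, col=9), (row=1, col=6), (row=2, col=5), (row=3, col=6), (row=4, col=7), (row=4, col=9)  <- goal reached here
One shortest path (3 moves): (row=2, col=8) -> (row=2, col=7) -> (row=2, col=6) -> (row=1, col=6)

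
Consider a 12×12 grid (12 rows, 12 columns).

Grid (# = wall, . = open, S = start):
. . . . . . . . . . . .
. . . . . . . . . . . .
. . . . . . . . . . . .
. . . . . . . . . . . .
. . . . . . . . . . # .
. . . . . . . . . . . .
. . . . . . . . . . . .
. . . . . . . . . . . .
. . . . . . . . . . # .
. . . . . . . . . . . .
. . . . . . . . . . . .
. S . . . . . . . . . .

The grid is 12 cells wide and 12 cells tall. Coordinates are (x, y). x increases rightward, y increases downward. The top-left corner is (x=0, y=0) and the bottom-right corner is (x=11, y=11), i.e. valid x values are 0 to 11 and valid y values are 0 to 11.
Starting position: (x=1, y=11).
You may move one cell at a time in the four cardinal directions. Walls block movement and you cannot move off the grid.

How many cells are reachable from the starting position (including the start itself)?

Answer: Reachable cells: 142

Derivation:
BFS flood-fill from (x=1, y=11):
  Distance 0: (x=1, y=11)
  Distance 1: (x=1, y=10), (x=0, y=11), (x=2, y=11)
  Distance 2: (x=1, y=9), (x=0, y=10), (x=2, y=10), (x=3, y=11)
  Distance 3: (x=1, y=8), (x=0, y=9), (x=2, y=9), (x=3, y=10), (x=4, y=11)
  Distance 4: (x=1, y=7), (x=0, y=8), (x=2, y=8), (x=3, y=9), (x=4, y=10), (x=5, y=11)
  Distance 5: (x=1, y=6), (x=0, y=7), (x=2, y=7), (x=3, y=8), (x=4, y=9), (x=5, y=10), (x=6, y=11)
  Distance 6: (x=1, y=5), (x=0, y=6), (x=2, y=6), (x=3, y=7), (x=4, y=8), (x=5, y=9), (x=6, y=10), (x=7, y=11)
  Distance 7: (x=1, y=4), (x=0, y=5), (x=2, y=5), (x=3, y=6), (x=4, y=7), (x=5, y=8), (x=6, y=9), (x=7, y=10), (x=8, y=11)
  Distance 8: (x=1, y=3), (x=0, y=4), (x=2, y=4), (x=3, y=5), (x=4, y=6), (x=5, y=7), (x=6, y=8), (x=7, y=9), (x=8, y=10), (x=9, y=11)
  Distance 9: (x=1, y=2), (x=0, y=3), (x=2, y=3), (x=3, y=4), (x=4, y=5), (x=5, y=6), (x=6, y=7), (x=7, y=8), (x=8, y=9), (x=9, y=10), (x=10, y=11)
  Distance 10: (x=1, y=1), (x=0, y=2), (x=2, y=2), (x=3, y=3), (x=4, y=4), (x=5, y=5), (x=6, y=6), (x=7, y=7), (x=8, y=8), (x=9, y=9), (x=10, y=10), (x=11, y=11)
  Distance 11: (x=1, y=0), (x=0, y=1), (x=2, y=1), (x=3, y=2), (x=4, y=3), (x=5, y=4), (x=6, y=5), (x=7, y=6), (x=8, y=7), (x=9, y=8), (x=10, y=9), (x=11, y=10)
  Distance 12: (x=0, y=0), (x=2, y=0), (x=3, y=1), (x=4, y=2), (x=5, y=3), (x=6, y=4), (x=7, y=5), (x=8, y=6), (x=9, y=7), (x=11, y=9)
  Distance 13: (x=3, y=0), (x=4, y=1), (x=5, y=2), (x=6, y=3), (x=7, y=4), (x=8, y=5), (x=9, y=6), (x=10, y=7), (x=11, y=8)
  Distance 14: (x=4, y=0), (x=5, y=1), (x=6, y=2), (x=7, y=3), (x=8, y=4), (x=9, y=5), (x=10, y=6), (x=11, y=7)
  Distance 15: (x=5, y=0), (x=6, y=1), (x=7, y=2), (x=8, y=3), (x=9, y=4), (x=10, y=5), (x=11, y=6)
  Distance 16: (x=6, y=0), (x=7, y=1), (x=8, y=2), (x=9, y=3), (x=11, y=5)
  Distance 17: (x=7, y=0), (x=8, y=1), (x=9, y=2), (x=10, y=3), (x=11, y=4)
  Distance 18: (x=8, y=0), (x=9, y=1), (x=10, y=2), (x=11, y=3)
  Distance 19: (x=9, y=0), (x=10, y=1), (x=11, y=2)
  Distance 20: (x=10, y=0), (x=11, y=1)
  Distance 21: (x=11, y=0)
Total reachable: 142 (grid has 142 open cells total)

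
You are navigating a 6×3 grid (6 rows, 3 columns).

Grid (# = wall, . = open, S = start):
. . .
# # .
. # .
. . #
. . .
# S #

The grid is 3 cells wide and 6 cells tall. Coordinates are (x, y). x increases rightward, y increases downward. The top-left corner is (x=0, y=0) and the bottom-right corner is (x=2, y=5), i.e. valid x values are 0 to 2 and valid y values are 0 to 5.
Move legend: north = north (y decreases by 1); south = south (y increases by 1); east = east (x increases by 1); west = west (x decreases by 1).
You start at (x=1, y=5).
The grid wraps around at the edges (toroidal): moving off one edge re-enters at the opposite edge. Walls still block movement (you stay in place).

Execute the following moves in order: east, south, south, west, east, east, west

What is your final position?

Answer: Final position: (x=1, y=0)

Derivation:
Start: (x=1, y=5)
  east (east): blocked, stay at (x=1, y=5)
  south (south): (x=1, y=5) -> (x=1, y=0)
  south (south): blocked, stay at (x=1, y=0)
  west (west): (x=1, y=0) -> (x=0, y=0)
  east (east): (x=0, y=0) -> (x=1, y=0)
  east (east): (x=1, y=0) -> (x=2, y=0)
  west (west): (x=2, y=0) -> (x=1, y=0)
Final: (x=1, y=0)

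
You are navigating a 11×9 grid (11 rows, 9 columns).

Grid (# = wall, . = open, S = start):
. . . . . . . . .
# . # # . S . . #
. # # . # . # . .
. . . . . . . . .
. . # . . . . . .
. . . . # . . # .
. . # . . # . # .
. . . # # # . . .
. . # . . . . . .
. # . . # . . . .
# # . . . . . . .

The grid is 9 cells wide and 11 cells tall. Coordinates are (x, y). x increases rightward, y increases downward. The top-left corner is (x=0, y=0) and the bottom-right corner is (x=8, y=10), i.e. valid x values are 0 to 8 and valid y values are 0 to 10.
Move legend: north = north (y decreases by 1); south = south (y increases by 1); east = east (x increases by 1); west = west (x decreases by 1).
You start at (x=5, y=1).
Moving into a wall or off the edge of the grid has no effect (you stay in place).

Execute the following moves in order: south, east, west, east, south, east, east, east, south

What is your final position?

Start: (x=5, y=1)
  south (south): (x=5, y=1) -> (x=5, y=2)
  east (east): blocked, stay at (x=5, y=2)
  west (west): blocked, stay at (x=5, y=2)
  east (east): blocked, stay at (x=5, y=2)
  south (south): (x=5, y=2) -> (x=5, y=3)
  east (east): (x=5, y=3) -> (x=6, y=3)
  east (east): (x=6, y=3) -> (x=7, y=3)
  east (east): (x=7, y=3) -> (x=8, y=3)
  south (south): (x=8, y=3) -> (x=8, y=4)
Final: (x=8, y=4)

Answer: Final position: (x=8, y=4)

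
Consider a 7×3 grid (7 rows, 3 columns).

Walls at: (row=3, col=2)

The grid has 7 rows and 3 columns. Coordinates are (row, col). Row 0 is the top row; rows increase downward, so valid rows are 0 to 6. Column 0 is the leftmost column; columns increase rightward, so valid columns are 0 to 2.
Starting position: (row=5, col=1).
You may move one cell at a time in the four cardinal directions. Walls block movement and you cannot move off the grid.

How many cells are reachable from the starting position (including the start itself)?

Answer: Reachable cells: 20

Derivation:
BFS flood-fill from (row=5, col=1):
  Distance 0: (row=5, col=1)
  Distance 1: (row=4, col=1), (row=5, col=0), (row=5, col=2), (row=6, col=1)
  Distance 2: (row=3, col=1), (row=4, col=0), (row=4, col=2), (row=6, col=0), (row=6, col=2)
  Distance 3: (row=2, col=1), (row=3, col=0)
  Distance 4: (row=1, col=1), (row=2, col=0), (row=2, col=2)
  Distance 5: (row=0, col=1), (row=1, col=0), (row=1, col=2)
  Distance 6: (row=0, col=0), (row=0, col=2)
Total reachable: 20 (grid has 20 open cells total)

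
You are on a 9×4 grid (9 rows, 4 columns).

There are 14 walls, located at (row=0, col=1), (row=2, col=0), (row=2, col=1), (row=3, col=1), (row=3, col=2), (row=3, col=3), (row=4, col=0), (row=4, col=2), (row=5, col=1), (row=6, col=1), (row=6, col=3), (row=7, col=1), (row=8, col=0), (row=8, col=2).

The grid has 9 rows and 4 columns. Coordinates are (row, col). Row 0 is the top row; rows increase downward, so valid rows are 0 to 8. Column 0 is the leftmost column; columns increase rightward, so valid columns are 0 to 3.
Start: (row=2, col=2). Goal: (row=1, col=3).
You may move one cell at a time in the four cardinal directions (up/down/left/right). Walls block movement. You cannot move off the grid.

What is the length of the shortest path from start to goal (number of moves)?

BFS from (row=2, col=2) until reaching (row=1, col=3):
  Distance 0: (row=2, col=2)
  Distance 1: (row=1, col=2), (row=2, col=3)
  Distance 2: (row=0, col=2), (row=1, col=1), (row=1, col=3)  <- goal reached here
One shortest path (2 moves): (row=2, col=2) -> (row=2, col=3) -> (row=1, col=3)

Answer: Shortest path length: 2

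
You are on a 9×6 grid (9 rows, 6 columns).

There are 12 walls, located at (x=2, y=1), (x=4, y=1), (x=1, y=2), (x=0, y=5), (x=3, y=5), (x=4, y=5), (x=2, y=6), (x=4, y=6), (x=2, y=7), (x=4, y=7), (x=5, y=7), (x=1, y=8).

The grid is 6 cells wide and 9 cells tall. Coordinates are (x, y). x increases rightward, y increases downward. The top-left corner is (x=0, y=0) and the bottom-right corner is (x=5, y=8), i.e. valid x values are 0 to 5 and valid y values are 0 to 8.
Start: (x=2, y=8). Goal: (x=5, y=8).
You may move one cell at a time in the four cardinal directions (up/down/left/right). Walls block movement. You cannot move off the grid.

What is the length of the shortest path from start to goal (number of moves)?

BFS from (x=2, y=8) until reaching (x=5, y=8):
  Distance 0: (x=2, y=8)
  Distance 1: (x=3, y=8)
  Distance 2: (x=3, y=7), (x=4, y=8)
  Distance 3: (x=3, y=6), (x=5, y=8)  <- goal reached here
One shortest path (3 moves): (x=2, y=8) -> (x=3, y=8) -> (x=4, y=8) -> (x=5, y=8)

Answer: Shortest path length: 3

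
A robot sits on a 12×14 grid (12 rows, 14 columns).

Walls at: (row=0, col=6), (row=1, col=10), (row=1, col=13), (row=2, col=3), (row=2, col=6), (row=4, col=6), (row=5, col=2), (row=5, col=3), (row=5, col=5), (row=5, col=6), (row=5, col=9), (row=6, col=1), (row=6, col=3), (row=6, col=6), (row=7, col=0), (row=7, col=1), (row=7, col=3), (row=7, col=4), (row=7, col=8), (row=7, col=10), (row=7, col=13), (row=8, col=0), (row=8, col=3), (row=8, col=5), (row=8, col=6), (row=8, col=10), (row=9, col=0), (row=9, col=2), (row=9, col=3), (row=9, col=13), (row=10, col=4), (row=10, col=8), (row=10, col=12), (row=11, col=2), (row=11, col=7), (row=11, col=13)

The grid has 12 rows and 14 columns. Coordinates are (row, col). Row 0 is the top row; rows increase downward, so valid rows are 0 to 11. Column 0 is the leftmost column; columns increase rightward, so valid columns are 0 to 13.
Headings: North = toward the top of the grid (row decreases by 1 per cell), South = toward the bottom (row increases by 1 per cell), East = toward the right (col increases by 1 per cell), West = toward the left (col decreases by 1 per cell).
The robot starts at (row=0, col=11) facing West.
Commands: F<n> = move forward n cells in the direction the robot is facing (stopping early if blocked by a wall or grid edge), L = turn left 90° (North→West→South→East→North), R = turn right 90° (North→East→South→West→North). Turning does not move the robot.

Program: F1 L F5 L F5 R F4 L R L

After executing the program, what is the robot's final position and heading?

Start: (row=0, col=11), facing West
  F1: move forward 1, now at (row=0, col=10)
  L: turn left, now facing South
  F5: move forward 0/5 (blocked), now at (row=0, col=10)
  L: turn left, now facing East
  F5: move forward 3/5 (blocked), now at (row=0, col=13)
  R: turn right, now facing South
  F4: move forward 0/4 (blocked), now at (row=0, col=13)
  L: turn left, now facing East
  R: turn right, now facing South
  L: turn left, now facing East
Final: (row=0, col=13), facing East

Answer: Final position: (row=0, col=13), facing East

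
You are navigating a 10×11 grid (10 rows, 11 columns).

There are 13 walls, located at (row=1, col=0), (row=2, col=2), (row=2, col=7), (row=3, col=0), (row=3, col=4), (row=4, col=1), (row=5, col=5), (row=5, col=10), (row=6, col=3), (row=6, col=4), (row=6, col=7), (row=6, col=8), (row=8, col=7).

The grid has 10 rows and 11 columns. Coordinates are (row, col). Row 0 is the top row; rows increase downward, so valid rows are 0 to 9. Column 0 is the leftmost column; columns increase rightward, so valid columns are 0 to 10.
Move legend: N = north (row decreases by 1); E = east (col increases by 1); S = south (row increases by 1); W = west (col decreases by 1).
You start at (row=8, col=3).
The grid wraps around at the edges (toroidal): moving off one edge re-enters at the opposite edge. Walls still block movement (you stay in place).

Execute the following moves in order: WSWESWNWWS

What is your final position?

Start: (row=8, col=3)
  W (west): (row=8, col=3) -> (row=8, col=2)
  S (south): (row=8, col=2) -> (row=9, col=2)
  W (west): (row=9, col=2) -> (row=9, col=1)
  E (east): (row=9, col=1) -> (row=9, col=2)
  S (south): (row=9, col=2) -> (row=0, col=2)
  W (west): (row=0, col=2) -> (row=0, col=1)
  N (north): (row=0, col=1) -> (row=9, col=1)
  W (west): (row=9, col=1) -> (row=9, col=0)
  W (west): (row=9, col=0) -> (row=9, col=10)
  S (south): (row=9, col=10) -> (row=0, col=10)
Final: (row=0, col=10)

Answer: Final position: (row=0, col=10)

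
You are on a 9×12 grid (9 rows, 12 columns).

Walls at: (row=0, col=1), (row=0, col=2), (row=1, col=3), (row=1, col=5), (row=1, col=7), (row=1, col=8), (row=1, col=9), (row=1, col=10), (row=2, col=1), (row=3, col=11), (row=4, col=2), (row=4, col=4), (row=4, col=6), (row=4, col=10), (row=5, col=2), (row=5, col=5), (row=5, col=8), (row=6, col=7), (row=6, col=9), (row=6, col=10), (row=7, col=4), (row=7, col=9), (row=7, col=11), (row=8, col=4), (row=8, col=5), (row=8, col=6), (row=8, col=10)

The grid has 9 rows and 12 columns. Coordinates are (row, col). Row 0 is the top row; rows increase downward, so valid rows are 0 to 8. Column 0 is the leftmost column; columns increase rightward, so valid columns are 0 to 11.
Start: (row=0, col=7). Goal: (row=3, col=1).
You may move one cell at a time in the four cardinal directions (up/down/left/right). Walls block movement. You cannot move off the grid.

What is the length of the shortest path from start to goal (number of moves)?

BFS from (row=0, col=7) until reaching (row=3, col=1):
  Distance 0: (row=0, col=7)
  Distance 1: (row=0, col=6), (row=0, col=8)
  Distance 2: (row=0, col=5), (row=0, col=9), (row=1, col=6)
  Distance 3: (row=0, col=4), (row=0, col=10), (row=2, col=6)
  Distance 4: (row=0, col=3), (row=0, col=11), (row=1, col=4), (row=2, col=5), (row=2, col=7), (row=3, col=6)
  Distance 5: (row=1, col=11), (row=2, col=4), (row=2, col=8), (row=3, col=5), (row=3, col=7)
  Distance 6: (row=2, col=3), (row=2, col=9), (row=2, col=11), (row=3, col=4), (row=3, col=8), (row=4, col=5), (row=4, col=7)
  Distance 7: (row=2, col=2), (row=2, col=10), (row=3, col=3), (row=3, col=9), (row=4, col=8), (row=5, col=7)
  Distance 8: (row=1, col=2), (row=3, col=2), (row=3, col=10), (row=4, col=3), (row=4, col=9), (row=5, col=6)
  Distance 9: (row=1, col=1), (row=3, col=1), (row=5, col=3), (row=5, col=9), (row=6, col=6)  <- goal reached here
One shortest path (9 moves): (row=0, col=7) -> (row=0, col=6) -> (row=0, col=5) -> (row=0, col=4) -> (row=1, col=4) -> (row=2, col=4) -> (row=2, col=3) -> (row=2, col=2) -> (row=3, col=2) -> (row=3, col=1)

Answer: Shortest path length: 9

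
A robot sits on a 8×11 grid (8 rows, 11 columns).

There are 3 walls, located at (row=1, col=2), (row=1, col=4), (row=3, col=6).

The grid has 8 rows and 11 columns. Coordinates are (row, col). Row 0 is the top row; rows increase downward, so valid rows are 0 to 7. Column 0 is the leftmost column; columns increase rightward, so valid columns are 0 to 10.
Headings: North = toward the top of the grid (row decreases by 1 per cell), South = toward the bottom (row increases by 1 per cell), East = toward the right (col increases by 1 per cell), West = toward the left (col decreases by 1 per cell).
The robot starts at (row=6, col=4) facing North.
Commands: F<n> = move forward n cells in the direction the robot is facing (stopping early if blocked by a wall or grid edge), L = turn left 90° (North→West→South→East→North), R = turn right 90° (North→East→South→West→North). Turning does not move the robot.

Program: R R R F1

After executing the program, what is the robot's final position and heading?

Start: (row=6, col=4), facing North
  R: turn right, now facing East
  R: turn right, now facing South
  R: turn right, now facing West
  F1: move forward 1, now at (row=6, col=3)
Final: (row=6, col=3), facing West

Answer: Final position: (row=6, col=3), facing West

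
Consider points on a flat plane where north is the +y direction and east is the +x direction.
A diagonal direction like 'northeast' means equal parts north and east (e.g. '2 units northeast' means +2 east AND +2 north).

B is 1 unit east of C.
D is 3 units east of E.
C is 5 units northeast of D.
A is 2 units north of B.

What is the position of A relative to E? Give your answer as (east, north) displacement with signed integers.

Answer: A is at (east=9, north=7) relative to E.

Derivation:
Place E at the origin (east=0, north=0).
  D is 3 units east of E: delta (east=+3, north=+0); D at (east=3, north=0).
  C is 5 units northeast of D: delta (east=+5, north=+5); C at (east=8, north=5).
  B is 1 unit east of C: delta (east=+1, north=+0); B at (east=9, north=5).
  A is 2 units north of B: delta (east=+0, north=+2); A at (east=9, north=7).
Therefore A relative to E: (east=9, north=7).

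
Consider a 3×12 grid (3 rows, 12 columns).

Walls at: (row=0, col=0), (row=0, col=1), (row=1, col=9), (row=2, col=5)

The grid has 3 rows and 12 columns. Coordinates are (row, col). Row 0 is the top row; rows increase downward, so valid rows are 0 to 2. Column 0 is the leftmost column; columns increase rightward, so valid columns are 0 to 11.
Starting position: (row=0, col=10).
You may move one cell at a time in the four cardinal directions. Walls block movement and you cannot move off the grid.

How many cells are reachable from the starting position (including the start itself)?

BFS flood-fill from (row=0, col=10):
  Distance 0: (row=0, col=10)
  Distance 1: (row=0, col=9), (row=0, col=11), (row=1, col=10)
  Distance 2: (row=0, col=8), (row=1, col=11), (row=2, col=10)
  Distance 3: (row=0, col=7), (row=1, col=8), (row=2, col=9), (row=2, col=11)
  Distance 4: (row=0, col=6), (row=1, col=7), (row=2, col=8)
  Distance 5: (row=0, col=5), (row=1, col=6), (row=2, col=7)
  Distance 6: (row=0, col=4), (row=1, col=5), (row=2, col=6)
  Distance 7: (row=0, col=3), (row=1, col=4)
  Distance 8: (row=0, col=2), (row=1, col=3), (row=2, col=4)
  Distance 9: (row=1, col=2), (row=2, col=3)
  Distance 10: (row=1, col=1), (row=2, col=2)
  Distance 11: (row=1, col=0), (row=2, col=1)
  Distance 12: (row=2, col=0)
Total reachable: 32 (grid has 32 open cells total)

Answer: Reachable cells: 32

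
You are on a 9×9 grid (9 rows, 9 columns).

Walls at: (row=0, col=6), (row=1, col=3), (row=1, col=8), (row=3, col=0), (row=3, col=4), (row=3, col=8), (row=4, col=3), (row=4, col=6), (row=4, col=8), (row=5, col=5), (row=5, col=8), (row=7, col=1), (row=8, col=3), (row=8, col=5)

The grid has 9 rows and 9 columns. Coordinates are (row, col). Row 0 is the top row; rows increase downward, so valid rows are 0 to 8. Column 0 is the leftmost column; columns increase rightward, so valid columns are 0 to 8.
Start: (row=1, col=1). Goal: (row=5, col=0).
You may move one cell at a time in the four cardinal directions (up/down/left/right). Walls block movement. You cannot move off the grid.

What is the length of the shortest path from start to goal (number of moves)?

BFS from (row=1, col=1) until reaching (row=5, col=0):
  Distance 0: (row=1, col=1)
  Distance 1: (row=0, col=1), (row=1, col=0), (row=1, col=2), (row=2, col=1)
  Distance 2: (row=0, col=0), (row=0, col=2), (row=2, col=0), (row=2, col=2), (row=3, col=1)
  Distance 3: (row=0, col=3), (row=2, col=3), (row=3, col=2), (row=4, col=1)
  Distance 4: (row=0, col=4), (row=2, col=4), (row=3, col=3), (row=4, col=0), (row=4, col=2), (row=5, col=1)
  Distance 5: (row=0, col=5), (row=1, col=4), (row=2, col=5), (row=5, col=0), (row=5, col=2), (row=6, col=1)  <- goal reached here
One shortest path (5 moves): (row=1, col=1) -> (row=2, col=1) -> (row=3, col=1) -> (row=4, col=1) -> (row=4, col=0) -> (row=5, col=0)

Answer: Shortest path length: 5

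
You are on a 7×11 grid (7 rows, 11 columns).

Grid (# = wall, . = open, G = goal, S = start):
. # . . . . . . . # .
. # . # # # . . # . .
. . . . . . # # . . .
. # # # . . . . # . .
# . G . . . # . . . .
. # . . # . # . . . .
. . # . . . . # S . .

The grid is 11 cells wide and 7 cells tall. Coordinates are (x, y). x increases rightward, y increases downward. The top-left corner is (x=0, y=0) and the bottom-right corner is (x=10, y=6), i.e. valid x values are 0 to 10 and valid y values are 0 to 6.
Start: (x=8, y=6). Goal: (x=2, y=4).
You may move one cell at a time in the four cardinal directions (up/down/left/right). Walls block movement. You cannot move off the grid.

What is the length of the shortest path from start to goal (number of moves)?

BFS from (x=8, y=6) until reaching (x=2, y=4):
  Distance 0: (x=8, y=6)
  Distance 1: (x=8, y=5), (x=9, y=6)
  Distance 2: (x=8, y=4), (x=7, y=5), (x=9, y=5), (x=10, y=6)
  Distance 3: (x=7, y=4), (x=9, y=4), (x=10, y=5)
  Distance 4: (x=7, y=3), (x=9, y=3), (x=10, y=4)
  Distance 5: (x=9, y=2), (x=6, y=3), (x=10, y=3)
  Distance 6: (x=9, y=1), (x=8, y=2), (x=10, y=2), (x=5, y=3)
  Distance 7: (x=10, y=1), (x=5, y=2), (x=4, y=3), (x=5, y=4)
  Distance 8: (x=10, y=0), (x=4, y=2), (x=4, y=4), (x=5, y=5)
  Distance 9: (x=3, y=2), (x=3, y=4), (x=5, y=6)
  Distance 10: (x=2, y=2), (x=2, y=4), (x=3, y=5), (x=4, y=6), (x=6, y=6)  <- goal reached here
One shortest path (10 moves): (x=8, y=6) -> (x=8, y=5) -> (x=7, y=5) -> (x=7, y=4) -> (x=7, y=3) -> (x=6, y=3) -> (x=5, y=3) -> (x=4, y=3) -> (x=4, y=4) -> (x=3, y=4) -> (x=2, y=4)

Answer: Shortest path length: 10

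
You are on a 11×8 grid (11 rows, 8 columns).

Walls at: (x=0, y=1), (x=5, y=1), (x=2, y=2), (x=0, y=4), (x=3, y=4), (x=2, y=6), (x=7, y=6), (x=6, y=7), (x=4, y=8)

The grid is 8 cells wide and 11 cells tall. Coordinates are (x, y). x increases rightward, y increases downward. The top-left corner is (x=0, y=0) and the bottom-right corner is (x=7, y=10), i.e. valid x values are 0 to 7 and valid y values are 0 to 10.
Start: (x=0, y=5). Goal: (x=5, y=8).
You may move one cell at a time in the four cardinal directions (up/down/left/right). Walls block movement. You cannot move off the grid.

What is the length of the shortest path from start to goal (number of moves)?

BFS from (x=0, y=5) until reaching (x=5, y=8):
  Distance 0: (x=0, y=5)
  Distance 1: (x=1, y=5), (x=0, y=6)
  Distance 2: (x=1, y=4), (x=2, y=5), (x=1, y=6), (x=0, y=7)
  Distance 3: (x=1, y=3), (x=2, y=4), (x=3, y=5), (x=1, y=7), (x=0, y=8)
  Distance 4: (x=1, y=2), (x=0, y=3), (x=2, y=3), (x=4, y=5), (x=3, y=6), (x=2, y=7), (x=1, y=8), (x=0, y=9)
  Distance 5: (x=1, y=1), (x=0, y=2), (x=3, y=3), (x=4, y=4), (x=5, y=5), (x=4, y=6), (x=3, y=7), (x=2, y=8), (x=1, y=9), (x=0, y=10)
  Distance 6: (x=1, y=0), (x=2, y=1), (x=3, y=2), (x=4, y=3), (x=5, y=4), (x=6, y=5), (x=5, y=6), (x=4, y=7), (x=3, y=8), (x=2, y=9), (x=1, y=10)
  Distance 7: (x=0, y=0), (x=2, y=0), (x=3, y=1), (x=4, y=2), (x=5, y=3), (x=6, y=4), (x=7, y=5), (x=6, y=6), (x=5, y=7), (x=3, y=9), (x=2, y=10)
  Distance 8: (x=3, y=0), (x=4, y=1), (x=5, y=2), (x=6, y=3), (x=7, y=4), (x=5, y=8), (x=4, y=9), (x=3, y=10)  <- goal reached here
One shortest path (8 moves): (x=0, y=5) -> (x=1, y=5) -> (x=2, y=5) -> (x=3, y=5) -> (x=4, y=5) -> (x=5, y=5) -> (x=5, y=6) -> (x=5, y=7) -> (x=5, y=8)

Answer: Shortest path length: 8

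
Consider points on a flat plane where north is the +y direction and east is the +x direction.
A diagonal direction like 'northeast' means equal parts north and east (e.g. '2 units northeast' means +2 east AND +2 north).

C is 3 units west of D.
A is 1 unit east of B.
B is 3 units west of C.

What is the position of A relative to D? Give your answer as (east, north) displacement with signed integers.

Place D at the origin (east=0, north=0).
  C is 3 units west of D: delta (east=-3, north=+0); C at (east=-3, north=0).
  B is 3 units west of C: delta (east=-3, north=+0); B at (east=-6, north=0).
  A is 1 unit east of B: delta (east=+1, north=+0); A at (east=-5, north=0).
Therefore A relative to D: (east=-5, north=0).

Answer: A is at (east=-5, north=0) relative to D.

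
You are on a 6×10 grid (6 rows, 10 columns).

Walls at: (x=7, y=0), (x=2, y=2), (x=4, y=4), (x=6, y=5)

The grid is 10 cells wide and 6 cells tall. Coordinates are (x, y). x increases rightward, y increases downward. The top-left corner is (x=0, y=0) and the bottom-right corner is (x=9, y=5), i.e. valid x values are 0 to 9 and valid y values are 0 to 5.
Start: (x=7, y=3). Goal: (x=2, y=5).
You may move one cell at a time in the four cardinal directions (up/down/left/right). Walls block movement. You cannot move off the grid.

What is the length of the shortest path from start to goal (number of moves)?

Answer: Shortest path length: 7

Derivation:
BFS from (x=7, y=3) until reaching (x=2, y=5):
  Distance 0: (x=7, y=3)
  Distance 1: (x=7, y=2), (x=6, y=3), (x=8, y=3), (x=7, y=4)
  Distance 2: (x=7, y=1), (x=6, y=2), (x=8, y=2), (x=5, y=3), (x=9, y=3), (x=6, y=4), (x=8, y=4), (x=7, y=5)
  Distance 3: (x=6, y=1), (x=8, y=1), (x=5, y=2), (x=9, y=2), (x=4, y=3), (x=5, y=4), (x=9, y=4), (x=8, y=5)
  Distance 4: (x=6, y=0), (x=8, y=0), (x=5, y=1), (x=9, y=1), (x=4, y=2), (x=3, y=3), (x=5, y=5), (x=9, y=5)
  Distance 5: (x=5, y=0), (x=9, y=0), (x=4, y=1), (x=3, y=2), (x=2, y=3), (x=3, y=4), (x=4, y=5)
  Distance 6: (x=4, y=0), (x=3, y=1), (x=1, y=3), (x=2, y=4), (x=3, y=5)
  Distance 7: (x=3, y=0), (x=2, y=1), (x=1, y=2), (x=0, y=3), (x=1, y=4), (x=2, y=5)  <- goal reached here
One shortest path (7 moves): (x=7, y=3) -> (x=6, y=3) -> (x=5, y=3) -> (x=4, y=3) -> (x=3, y=3) -> (x=2, y=3) -> (x=2, y=4) -> (x=2, y=5)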